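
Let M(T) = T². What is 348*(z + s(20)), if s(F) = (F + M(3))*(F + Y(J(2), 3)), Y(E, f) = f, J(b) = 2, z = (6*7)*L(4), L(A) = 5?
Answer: 305196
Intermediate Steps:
z = 210 (z = (6*7)*5 = 42*5 = 210)
s(F) = (3 + F)*(9 + F) (s(F) = (F + 3²)*(F + 3) = (F + 9)*(3 + F) = (9 + F)*(3 + F) = (3 + F)*(9 + F))
348*(z + s(20)) = 348*(210 + (27 + 20² + 12*20)) = 348*(210 + (27 + 400 + 240)) = 348*(210 + 667) = 348*877 = 305196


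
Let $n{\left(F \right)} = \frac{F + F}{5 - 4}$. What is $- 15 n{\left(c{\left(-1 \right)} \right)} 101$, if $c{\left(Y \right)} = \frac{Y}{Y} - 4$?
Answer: $9090$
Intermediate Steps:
$c{\left(Y \right)} = -3$ ($c{\left(Y \right)} = 1 - 4 = -3$)
$n{\left(F \right)} = 2 F$ ($n{\left(F \right)} = \frac{2 F}{1} = 2 F 1 = 2 F$)
$- 15 n{\left(c{\left(-1 \right)} \right)} 101 = - 15 \cdot 2 \left(-3\right) 101 = \left(-15\right) \left(-6\right) 101 = 90 \cdot 101 = 9090$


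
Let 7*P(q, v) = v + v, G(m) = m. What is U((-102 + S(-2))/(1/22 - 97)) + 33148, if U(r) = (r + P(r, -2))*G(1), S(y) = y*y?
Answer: 494939348/14931 ≈ 33148.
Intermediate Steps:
S(y) = y²
P(q, v) = 2*v/7 (P(q, v) = (v + v)/7 = (2*v)/7 = 2*v/7)
U(r) = -4/7 + r (U(r) = (r + (2/7)*(-2))*1 = (r - 4/7)*1 = (-4/7 + r)*1 = -4/7 + r)
U((-102 + S(-2))/(1/22 - 97)) + 33148 = (-4/7 + (-102 + (-2)²)/(1/22 - 97)) + 33148 = (-4/7 + (-102 + 4)/(1/22 - 97)) + 33148 = (-4/7 - 98/(-2133/22)) + 33148 = (-4/7 - 98*(-22/2133)) + 33148 = (-4/7 + 2156/2133) + 33148 = 6560/14931 + 33148 = 494939348/14931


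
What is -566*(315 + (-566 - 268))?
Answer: 293754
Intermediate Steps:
-566*(315 + (-566 - 268)) = -566*(315 - 834) = -566*(-519) = 293754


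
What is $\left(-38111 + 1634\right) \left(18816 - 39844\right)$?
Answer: $767038356$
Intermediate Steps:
$\left(-38111 + 1634\right) \left(18816 - 39844\right) = \left(-36477\right) \left(-21028\right) = 767038356$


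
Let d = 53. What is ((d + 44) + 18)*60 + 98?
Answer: 6998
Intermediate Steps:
((d + 44) + 18)*60 + 98 = ((53 + 44) + 18)*60 + 98 = (97 + 18)*60 + 98 = 115*60 + 98 = 6900 + 98 = 6998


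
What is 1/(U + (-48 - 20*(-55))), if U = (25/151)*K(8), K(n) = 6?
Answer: 151/159002 ≈ 0.00094967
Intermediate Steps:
U = 150/151 (U = (25/151)*6 = 150/151 ≈ 0.99338)
1/(U + (-48 - 20*(-55))) = 1/(150/151 + (-48 - 20*(-55))) = 1/(150/151 + (-48 + 1100)) = 1/(150/151 + 1052) = 1/(159002/151) = 151/159002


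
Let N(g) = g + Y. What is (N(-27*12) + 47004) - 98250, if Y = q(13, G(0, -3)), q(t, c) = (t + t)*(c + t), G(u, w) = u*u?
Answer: -51232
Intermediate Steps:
G(u, w) = u**2
q(t, c) = 2*t*(c + t) (q(t, c) = (2*t)*(c + t) = 2*t*(c + t))
Y = 338 (Y = 2*13*(0**2 + 13) = 2*13*(0 + 13) = 2*13*13 = 338)
N(g) = 338 + g (N(g) = g + 338 = 338 + g)
(N(-27*12) + 47004) - 98250 = ((338 - 27*12) + 47004) - 98250 = ((338 - 324) + 47004) - 98250 = (14 + 47004) - 98250 = 47018 - 98250 = -51232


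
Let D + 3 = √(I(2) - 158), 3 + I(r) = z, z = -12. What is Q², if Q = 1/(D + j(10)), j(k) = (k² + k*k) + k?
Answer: (207 + I*√173)⁻² ≈ 2.3057e-5 - 2.942e-6*I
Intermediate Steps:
j(k) = k + 2*k² (j(k) = (k² + k²) + k = 2*k² + k = k + 2*k²)
I(r) = -15 (I(r) = -3 - 12 = -15)
D = -3 + I*√173 (D = -3 + √(-15 - 158) = -3 + √(-173) = -3 + I*√173 ≈ -3.0 + 13.153*I)
Q = 1/(207 + I*√173) (Q = 1/((-3 + I*√173) + 10*(1 + 2*10)) = 1/((-3 + I*√173) + 10*(1 + 20)) = 1/((-3 + I*√173) + 10*21) = 1/((-3 + I*√173) + 210) = 1/(207 + I*√173) ≈ 0.0048115 - 0.00030573*I)
Q² = (207/43022 - I*√173/43022)²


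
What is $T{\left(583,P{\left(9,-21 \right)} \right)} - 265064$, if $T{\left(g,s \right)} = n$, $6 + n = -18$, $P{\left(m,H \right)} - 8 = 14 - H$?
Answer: $-265088$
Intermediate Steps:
$P{\left(m,H \right)} = 22 - H$ ($P{\left(m,H \right)} = 8 - \left(-14 + H\right) = 22 - H$)
$n = -24$ ($n = -6 - 18 = -24$)
$T{\left(g,s \right)} = -24$
$T{\left(583,P{\left(9,-21 \right)} \right)} - 265064 = -24 - 265064 = -265088$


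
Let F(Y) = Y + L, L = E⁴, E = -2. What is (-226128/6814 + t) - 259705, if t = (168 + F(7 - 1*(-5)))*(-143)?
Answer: -980419395/3407 ≈ -2.8777e+5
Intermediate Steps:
L = 16 (L = (-2)⁴ = 16)
F(Y) = 16 + Y (F(Y) = Y + 16 = 16 + Y)
t = -28028 (t = (168 + (16 + (7 - 1*(-5))))*(-143) = (168 + (16 + (7 + 5)))*(-143) = (168 + (16 + 12))*(-143) = (168 + 28)*(-143) = 196*(-143) = -28028)
(-226128/6814 + t) - 259705 = (-226128/6814 - 28028) - 259705 = (-226128*1/6814 - 28028) - 259705 = (-113064/3407 - 28028) - 259705 = -95604460/3407 - 259705 = -980419395/3407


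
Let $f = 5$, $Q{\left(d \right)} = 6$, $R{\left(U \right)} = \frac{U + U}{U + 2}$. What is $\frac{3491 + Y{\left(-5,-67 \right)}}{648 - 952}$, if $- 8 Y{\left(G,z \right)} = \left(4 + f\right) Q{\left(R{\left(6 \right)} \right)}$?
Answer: $- \frac{13937}{1216} \approx -11.461$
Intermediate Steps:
$R{\left(U \right)} = \frac{2 U}{2 + U}$
$Y{\left(G,z \right)} = - \frac{27}{4}$ ($Y{\left(G,z \right)} = - \frac{\left(4 + 5\right) 6}{8} = - \frac{9 \cdot 6}{8} = \left(- \frac{1}{8}\right) 54 = - \frac{27}{4}$)
$\frac{3491 + Y{\left(-5,-67 \right)}}{648 - 952} = \frac{3491 - \frac{27}{4}}{648 - 952} = \frac{13937}{4 \left(-304\right)} = \frac{13937}{4} \left(- \frac{1}{304}\right) = - \frac{13937}{1216}$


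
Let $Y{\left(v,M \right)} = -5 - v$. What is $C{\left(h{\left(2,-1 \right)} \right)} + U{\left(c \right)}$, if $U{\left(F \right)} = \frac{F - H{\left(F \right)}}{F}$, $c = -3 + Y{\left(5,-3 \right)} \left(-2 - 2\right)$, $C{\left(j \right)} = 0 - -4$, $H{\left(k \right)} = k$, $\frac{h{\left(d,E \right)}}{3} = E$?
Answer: $4$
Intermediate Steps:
$h{\left(d,E \right)} = 3 E$
$C{\left(j \right)} = 4$ ($C{\left(j \right)} = 0 + 4 = 4$)
$c = 37$ ($c = -3 + \left(-5 - 5\right) \left(-2 - 2\right) = -3 + \left(-5 - 5\right) \left(-4\right) = -3 - -40 = -3 + 40 = 37$)
$U{\left(F \right)} = 0$ ($U{\left(F \right)} = \frac{F - F}{F} = \frac{0}{F} = 0$)
$C{\left(h{\left(2,-1 \right)} \right)} + U{\left(c \right)} = 4 + 0 = 4$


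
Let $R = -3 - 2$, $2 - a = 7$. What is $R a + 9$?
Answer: $34$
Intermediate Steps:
$a = -5$ ($a = 2 - 7 = -5$)
$R = -5$ ($R = -3 - 2 = -5$)
$R a + 9 = \left(-5\right) \left(-5\right) + 9 = 25 + 9 = 34$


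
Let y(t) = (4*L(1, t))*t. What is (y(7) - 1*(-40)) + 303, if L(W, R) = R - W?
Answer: 511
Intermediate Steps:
y(t) = t*(-4 + 4*t) (y(t) = (4*(t - 1*1))*t = (4*(t - 1))*t = (4*(-1 + t))*t = (-4 + 4*t)*t = t*(-4 + 4*t))
(y(7) - 1*(-40)) + 303 = (4*7*(-1 + 7) - 1*(-40)) + 303 = (4*7*6 + 40) + 303 = (168 + 40) + 303 = 208 + 303 = 511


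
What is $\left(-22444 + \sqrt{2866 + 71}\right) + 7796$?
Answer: $-14648 + \sqrt{2937} \approx -14594.0$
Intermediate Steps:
$\left(-22444 + \sqrt{2866 + 71}\right) + 7796 = \left(-22444 + \sqrt{2937}\right) + 7796 = -14648 + \sqrt{2937}$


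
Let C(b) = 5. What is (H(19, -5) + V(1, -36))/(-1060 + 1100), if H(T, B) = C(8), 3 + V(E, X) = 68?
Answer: 7/4 ≈ 1.7500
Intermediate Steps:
V(E, X) = 65 (V(E, X) = -3 + 68 = 65)
H(T, B) = 5
(H(19, -5) + V(1, -36))/(-1060 + 1100) = (5 + 65)/(-1060 + 1100) = 70/40 = 70*(1/40) = 7/4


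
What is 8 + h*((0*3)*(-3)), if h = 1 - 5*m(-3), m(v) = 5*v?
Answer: 8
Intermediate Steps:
h = 76 (h = 1 - 25*(-3) = 1 - 5*(-15) = 1 + 75 = 76)
8 + h*((0*3)*(-3)) = 8 + 76*((0*3)*(-3)) = 8 + 76*(0*(-3)) = 8 + 76*0 = 8 + 0 = 8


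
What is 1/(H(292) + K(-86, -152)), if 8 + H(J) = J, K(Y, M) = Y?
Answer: 1/198 ≈ 0.0050505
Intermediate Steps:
H(J) = -8 + J
1/(H(292) + K(-86, -152)) = 1/((-8 + 292) - 86) = 1/(284 - 86) = 1/198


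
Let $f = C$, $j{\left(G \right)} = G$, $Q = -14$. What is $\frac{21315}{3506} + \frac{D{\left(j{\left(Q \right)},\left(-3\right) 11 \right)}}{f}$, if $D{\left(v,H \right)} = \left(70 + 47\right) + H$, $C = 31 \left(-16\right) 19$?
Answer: $\frac{25072257}{4130068} \approx 6.0707$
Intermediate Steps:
$C = -9424$ ($C = \left(-496\right) 19 = -9424$)
$f = -9424$
$D{\left(v,H \right)} = 117 + H$
$\frac{21315}{3506} + \frac{D{\left(j{\left(Q \right)},\left(-3\right) 11 \right)}}{f} = \frac{21315}{3506} + \frac{117 - 33}{-9424} = 21315 \cdot \frac{1}{3506} + \left(117 - 33\right) \left(- \frac{1}{9424}\right) = \frac{21315}{3506} + 84 \left(- \frac{1}{9424}\right) = \frac{21315}{3506} - \frac{21}{2356} = \frac{25072257}{4130068}$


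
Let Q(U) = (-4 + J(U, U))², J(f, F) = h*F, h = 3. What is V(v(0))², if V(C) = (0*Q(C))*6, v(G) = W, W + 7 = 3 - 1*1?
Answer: 0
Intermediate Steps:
J(f, F) = 3*F
W = -5 (W = -7 + (3 - 1*1) = -7 + (3 - 1) = -7 + 2 = -5)
v(G) = -5
Q(U) = (-4 + 3*U)²
V(C) = 0 (V(C) = (0*(-4 + 3*C)²)*6 = 0*6 = 0)
V(v(0))² = 0² = 0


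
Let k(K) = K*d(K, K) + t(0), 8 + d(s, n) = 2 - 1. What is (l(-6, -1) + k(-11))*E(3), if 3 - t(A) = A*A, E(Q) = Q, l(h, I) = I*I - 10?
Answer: 213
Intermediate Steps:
l(h, I) = -10 + I² (l(h, I) = I² - 10 = -10 + I²)
d(s, n) = -7 (d(s, n) = -8 + (2 - 1) = -8 + 1 = -7)
t(A) = 3 - A² (t(A) = 3 - A*A = 3 - A²)
k(K) = 3 - 7*K (k(K) = K*(-7) + (3 - 1*0²) = -7*K + (3 - 1*0) = -7*K + (3 + 0) = -7*K + 3 = 3 - 7*K)
(l(-6, -1) + k(-11))*E(3) = ((-10 + (-1)²) + (3 - 7*(-11)))*3 = ((-10 + 1) + (3 + 77))*3 = (-9 + 80)*3 = 71*3 = 213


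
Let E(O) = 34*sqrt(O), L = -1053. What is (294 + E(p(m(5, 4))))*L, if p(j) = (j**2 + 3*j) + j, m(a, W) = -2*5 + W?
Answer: -309582 - 71604*sqrt(3) ≈ -4.3360e+5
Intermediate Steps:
m(a, W) = -10 + W
p(j) = j**2 + 4*j
(294 + E(p(m(5, 4))))*L = (294 + 34*sqrt((-10 + 4)*(4 + (-10 + 4))))*(-1053) = (294 + 34*sqrt(-6*(4 - 6)))*(-1053) = (294 + 34*sqrt(-6*(-2)))*(-1053) = (294 + 34*sqrt(12))*(-1053) = (294 + 34*(2*sqrt(3)))*(-1053) = (294 + 68*sqrt(3))*(-1053) = -309582 - 71604*sqrt(3)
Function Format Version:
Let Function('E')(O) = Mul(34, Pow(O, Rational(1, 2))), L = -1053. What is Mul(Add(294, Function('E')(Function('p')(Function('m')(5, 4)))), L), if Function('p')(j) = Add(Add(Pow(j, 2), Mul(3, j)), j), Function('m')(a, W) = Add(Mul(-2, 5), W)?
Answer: Add(-309582, Mul(-71604, Pow(3, Rational(1, 2)))) ≈ -4.3360e+5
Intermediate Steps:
Function('m')(a, W) = Add(-10, W)
Function('p')(j) = Add(Pow(j, 2), Mul(4, j))
Mul(Add(294, Function('E')(Function('p')(Function('m')(5, 4)))), L) = Mul(Add(294, Mul(34, Pow(Mul(Add(-10, 4), Add(4, Add(-10, 4))), Rational(1, 2)))), -1053) = Mul(Add(294, Mul(34, Pow(Mul(-6, Add(4, -6)), Rational(1, 2)))), -1053) = Mul(Add(294, Mul(34, Pow(Mul(-6, -2), Rational(1, 2)))), -1053) = Mul(Add(294, Mul(34, Pow(12, Rational(1, 2)))), -1053) = Mul(Add(294, Mul(34, Mul(2, Pow(3, Rational(1, 2))))), -1053) = Mul(Add(294, Mul(68, Pow(3, Rational(1, 2)))), -1053) = Add(-309582, Mul(-71604, Pow(3, Rational(1, 2))))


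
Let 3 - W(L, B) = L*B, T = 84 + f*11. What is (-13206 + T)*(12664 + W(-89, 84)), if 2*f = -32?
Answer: -267861614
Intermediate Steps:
f = -16 (f = (½)*(-32) = -16)
T = -92 (T = 84 - 16*11 = 84 - 176 = -92)
W(L, B) = 3 - B*L (W(L, B) = 3 - L*B = 3 - B*L)
(-13206 + T)*(12664 + W(-89, 84)) = (-13206 - 92)*(12664 + (3 - 1*84*(-89))) = -13298*(12664 + (3 + 7476)) = -13298*(12664 + 7479) = -13298*20143 = -267861614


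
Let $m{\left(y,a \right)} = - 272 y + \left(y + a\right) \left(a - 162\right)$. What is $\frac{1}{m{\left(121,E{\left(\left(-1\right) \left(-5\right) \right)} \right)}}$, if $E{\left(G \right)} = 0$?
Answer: $- \frac{1}{52514} \approx -1.9043 \cdot 10^{-5}$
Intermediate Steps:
$m{\left(y,a \right)} = - 272 y + \left(-162 + a\right) \left(a + y\right)$ ($m{\left(y,a \right)} = - 272 y + \left(a + y\right) \left(-162 + a\right) = - 272 y + \left(-162 + a\right) \left(a + y\right)$)
$\frac{1}{m{\left(121,E{\left(\left(-1\right) \left(-5\right) \right)} \right)}} = \frac{1}{0^{2} - 52514 - 0 + 0 \cdot 121} = \frac{1}{0 - 52514 + 0 + 0} = \frac{1}{-52514} = - \frac{1}{52514}$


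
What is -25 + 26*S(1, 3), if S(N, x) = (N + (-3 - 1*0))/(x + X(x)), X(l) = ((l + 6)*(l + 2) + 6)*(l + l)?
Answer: -7777/309 ≈ -25.168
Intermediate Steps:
X(l) = 2*l*(6 + (2 + l)*(6 + l)) (X(l) = ((6 + l)*(2 + l) + 6)*(2*l) = ((2 + l)*(6 + l) + 6)*(2*l) = (6 + (2 + l)*(6 + l))*(2*l) = 2*l*(6 + (2 + l)*(6 + l)))
S(N, x) = (-3 + N)/(x + 2*x*(18 + x**2 + 8*x)) (S(N, x) = (N + (-3 - 1*0))/(x + 2*x*(18 + x**2 + 8*x)) = (N + (-3 + 0))/(x + 2*x*(18 + x**2 + 8*x)) = (N - 3)/(x + 2*x*(18 + x**2 + 8*x)) = (-3 + N)/(x + 2*x*(18 + x**2 + 8*x)))
-25 + 26*S(1, 3) = -25 + 26*((-3 + 1)/(3*(37 + 2*3**2 + 16*3))) = -25 + 26*((1/3)*(-2)/(37 + 2*9 + 48)) = -25 + 26*((1/3)*(-2)/(37 + 18 + 48)) = -25 + 26*((1/3)*(-2)/103) = -25 + 26*((1/3)*(1/103)*(-2)) = -25 + 26*(-2/309) = -25 - 52/309 = -7777/309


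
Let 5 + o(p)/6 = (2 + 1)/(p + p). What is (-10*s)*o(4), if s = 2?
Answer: 555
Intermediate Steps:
o(p) = -30 + 9/p (o(p) = -30 + 6*((2 + 1)/(p + p)) = -30 + 6*(3/((2*p))) = -30 + 6*(3*(1/(2*p))) = -30 + 6*(3/(2*p)) = -30 + 9/p)
(-10*s)*o(4) = (-10*2)*(-30 + 9/4) = -20*(-30 + 9*(¼)) = -20*(-30 + 9/4) = -20*(-111/4) = 555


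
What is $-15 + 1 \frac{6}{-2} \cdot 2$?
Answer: $-21$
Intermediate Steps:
$-15 + 1 \frac{6}{-2} \cdot 2 = -15 + 1 \cdot 6 \left(- \frac{1}{2}\right) 2 = -15 + 1 \left(\left(-3\right) 2\right) = -15 + 1 \left(-6\right) = -15 - 6 = -21$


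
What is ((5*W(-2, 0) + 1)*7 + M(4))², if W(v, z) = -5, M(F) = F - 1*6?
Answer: 28900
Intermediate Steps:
M(F) = -6 + F (M(F) = F - 6 = -6 + F)
((5*W(-2, 0) + 1)*7 + M(4))² = ((5*(-5) + 1)*7 + (-6 + 4))² = ((-25 + 1)*7 - 2)² = (-24*7 - 2)² = (-168 - 2)² = (-170)² = 28900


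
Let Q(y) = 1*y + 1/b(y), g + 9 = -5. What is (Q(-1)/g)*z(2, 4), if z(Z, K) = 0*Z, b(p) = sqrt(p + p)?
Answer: 0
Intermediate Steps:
g = -14 (g = -9 - 5 = -14)
b(p) = sqrt(2)*sqrt(p) (b(p) = sqrt(2*p) = sqrt(2)*sqrt(p))
z(Z, K) = 0
Q(y) = y + sqrt(2)/(2*sqrt(y)) (Q(y) = 1*y + 1/(sqrt(2)*sqrt(y)) = y + 1*(sqrt(2)/(2*sqrt(y))) = y + sqrt(2)/(2*sqrt(y)))
(Q(-1)/g)*z(2, 4) = ((-1 + sqrt(2)/(2*sqrt(-1)))/(-14))*0 = ((-1 + sqrt(2)*(-I)/2)*(-1/14))*0 = ((-1 - I*sqrt(2)/2)*(-1/14))*0 = (1/14 + I*sqrt(2)/28)*0 = 0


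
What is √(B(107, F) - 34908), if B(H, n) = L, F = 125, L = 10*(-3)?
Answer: 3*I*√3882 ≈ 186.92*I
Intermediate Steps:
L = -30
B(H, n) = -30
√(B(107, F) - 34908) = √(-30 - 34908) = √(-34938) = 3*I*√3882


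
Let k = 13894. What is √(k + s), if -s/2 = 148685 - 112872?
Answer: 2*I*√14433 ≈ 240.27*I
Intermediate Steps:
s = -71626 (s = -2*(148685 - 112872) = -2*35813 = -71626)
√(k + s) = √(13894 - 71626) = √(-57732) = 2*I*√14433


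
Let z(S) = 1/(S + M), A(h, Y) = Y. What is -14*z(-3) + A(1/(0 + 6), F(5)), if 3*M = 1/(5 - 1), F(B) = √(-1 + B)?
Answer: 34/5 ≈ 6.8000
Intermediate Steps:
M = 1/12 (M = 1/(3*(5 - 1)) = (⅓)/4 = (⅓)*(¼) = 1/12 ≈ 0.083333)
z(S) = 1/(1/12 + S) (z(S) = 1/(S + 1/12) = 1/(1/12 + S))
-14*z(-3) + A(1/(0 + 6), F(5)) = -168/(1 + 12*(-3)) + √(-1 + 5) = -168/(1 - 36) + √4 = -168/(-35) + 2 = -168*(-1)/35 + 2 = -14*(-12/35) + 2 = 24/5 + 2 = 34/5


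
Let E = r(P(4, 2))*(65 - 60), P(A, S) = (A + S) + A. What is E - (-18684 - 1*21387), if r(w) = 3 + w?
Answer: 40136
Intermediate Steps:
P(A, S) = S + 2*A
E = 65 (E = (3 + (2 + 2*4))*(65 - 60) = (3 + (2 + 8))*5 = (3 + 10)*5 = 13*5 = 65)
E - (-18684 - 1*21387) = 65 - (-18684 - 1*21387) = 65 - (-18684 - 21387) = 65 - 1*(-40071) = 65 + 40071 = 40136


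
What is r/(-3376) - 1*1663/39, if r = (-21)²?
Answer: -5631487/131664 ≈ -42.772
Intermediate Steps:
r = 441
r/(-3376) - 1*1663/39 = 441/(-3376) - 1*1663/39 = 441*(-1/3376) - 1663*1/39 = -441/3376 - 1663/39 = -5631487/131664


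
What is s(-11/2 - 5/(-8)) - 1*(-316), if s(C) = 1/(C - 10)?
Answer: 37596/119 ≈ 315.93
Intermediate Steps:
s(C) = 1/(-10 + C)
s(-11/2 - 5/(-8)) - 1*(-316) = 1/(-10 + (-11/2 - 5/(-8))) - 1*(-316) = 1/(-10 + (-11*1/2 - 5*(-1/8))) + 316 = 1/(-10 + (-11/2 + 5/8)) + 316 = 1/(-10 - 39/8) + 316 = 1/(-119/8) + 316 = -8/119 + 316 = 37596/119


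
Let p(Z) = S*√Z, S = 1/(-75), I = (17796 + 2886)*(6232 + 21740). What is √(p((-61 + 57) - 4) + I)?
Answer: √(130166303400 - 6*I*√2)/15 ≈ 24052.0 - 7.8396e-7*I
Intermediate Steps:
I = 578516904 (I = 20682*27972 = 578516904)
S = -1/75 ≈ -0.013333
p(Z) = -√Z/75
√(p((-61 + 57) - 4) + I) = √(-√((-61 + 57) - 4)/75 + 578516904) = √(-√(-4 - 4)/75 + 578516904) = √(-2*I*√2/75 + 578516904) = √(578516904 - 2*I*√2/75)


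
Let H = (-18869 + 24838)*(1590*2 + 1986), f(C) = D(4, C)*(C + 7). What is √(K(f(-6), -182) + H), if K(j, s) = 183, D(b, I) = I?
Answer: √30836037 ≈ 5553.0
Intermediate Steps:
f(C) = C*(7 + C) (f(C) = C*(C + 7) = C*(7 + C))
H = 30835854 (H = 5969*(3180 + 1986) = 5969*5166 = 30835854)
√(K(f(-6), -182) + H) = √(183 + 30835854) = √30836037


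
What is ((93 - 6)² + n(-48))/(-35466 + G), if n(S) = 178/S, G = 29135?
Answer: -181567/151944 ≈ -1.1950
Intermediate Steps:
((93 - 6)² + n(-48))/(-35466 + G) = ((93 - 6)² + 178/(-48))/(-35466 + 29135) = (87² + 178*(-1/48))/(-6331) = (7569 - 89/24)*(-1/6331) = (181567/24)*(-1/6331) = -181567/151944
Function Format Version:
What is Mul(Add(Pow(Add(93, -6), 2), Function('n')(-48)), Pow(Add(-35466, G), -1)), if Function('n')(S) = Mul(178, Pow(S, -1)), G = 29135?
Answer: Rational(-181567, 151944) ≈ -1.1950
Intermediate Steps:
Mul(Add(Pow(Add(93, -6), 2), Function('n')(-48)), Pow(Add(-35466, G), -1)) = Mul(Add(Pow(Add(93, -6), 2), Mul(178, Pow(-48, -1))), Pow(Add(-35466, 29135), -1)) = Mul(Add(Pow(87, 2), Mul(178, Rational(-1, 48))), Pow(-6331, -1)) = Mul(Add(7569, Rational(-89, 24)), Rational(-1, 6331)) = Mul(Rational(181567, 24), Rational(-1, 6331)) = Rational(-181567, 151944)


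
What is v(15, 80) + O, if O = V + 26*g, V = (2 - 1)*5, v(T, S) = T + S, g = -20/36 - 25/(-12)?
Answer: 2515/18 ≈ 139.72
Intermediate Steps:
g = 55/36 (g = -20*1/36 - 25*(-1/12) = -5/9 + 25/12 = 55/36 ≈ 1.5278)
v(T, S) = S + T
V = 5 (V = 1*5 = 5)
O = 805/18 (O = 5 + 26*(55/36) = 5 + 715/18 = 805/18 ≈ 44.722)
v(15, 80) + O = (80 + 15) + 805/18 = 95 + 805/18 = 2515/18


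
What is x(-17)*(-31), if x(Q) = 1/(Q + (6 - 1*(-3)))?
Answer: 31/8 ≈ 3.8750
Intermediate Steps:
x(Q) = 1/(9 + Q) (x(Q) = 1/(Q + (6 + 3)) = 1/(Q + 9) = 1/(9 + Q))
x(-17)*(-31) = -31/(9 - 17) = -31/(-8) = -⅛*(-31) = 31/8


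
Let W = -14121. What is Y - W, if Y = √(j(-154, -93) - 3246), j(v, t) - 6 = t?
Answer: 14121 + I*√3333 ≈ 14121.0 + 57.732*I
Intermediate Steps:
j(v, t) = 6 + t
Y = I*√3333 (Y = √((6 - 93) - 3246) = √(-87 - 3246) = √(-3333) = I*√3333 ≈ 57.732*I)
Y - W = I*√3333 - 1*(-14121) = I*√3333 + 14121 = 14121 + I*√3333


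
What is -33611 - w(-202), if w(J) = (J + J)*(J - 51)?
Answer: -135823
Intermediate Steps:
w(J) = 2*J*(-51 + J) (w(J) = (2*J)*(-51 + J) = 2*J*(-51 + J))
-33611 - w(-202) = -33611 - 2*(-202)*(-51 - 202) = -33611 - 2*(-202)*(-253) = -33611 - 1*102212 = -33611 - 102212 = -135823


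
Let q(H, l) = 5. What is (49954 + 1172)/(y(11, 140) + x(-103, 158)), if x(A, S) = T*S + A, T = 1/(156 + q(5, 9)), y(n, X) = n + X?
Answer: 4115643/3943 ≈ 1043.8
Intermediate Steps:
y(n, X) = X + n
T = 1/161 (T = 1/(156 + 5) = 1/161 ≈ 0.0062112)
x(A, S) = A + S/161 (x(A, S) = S/161 + A = A + S/161)
(49954 + 1172)/(y(11, 140) + x(-103, 158)) = (49954 + 1172)/((140 + 11) + (-103 + (1/161)*158)) = 51126/(151 + (-103 + 158/161)) = 51126/(151 - 16425/161) = 51126/(7886/161) = 51126*(161/7886) = 4115643/3943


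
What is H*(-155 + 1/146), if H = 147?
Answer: -3326463/146 ≈ -22784.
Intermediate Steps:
H*(-155 + 1/146) = 147*(-155 + 1/146) = 147*(-22629/146) = -3326463/146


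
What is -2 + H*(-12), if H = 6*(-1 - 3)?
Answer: 286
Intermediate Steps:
H = -24 (H = 6*(-4) = -24)
-2 + H*(-12) = -2 - 24*(-12) = -2 + 288 = 286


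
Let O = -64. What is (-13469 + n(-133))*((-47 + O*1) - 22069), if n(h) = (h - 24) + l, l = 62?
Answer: 300849520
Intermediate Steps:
n(h) = 38 + h (n(h) = (h - 24) + 62 = (-24 + h) + 62 = 38 + h)
(-13469 + n(-133))*((-47 + O*1) - 22069) = (-13469 + (38 - 133))*((-47 - 64*1) - 22069) = (-13469 - 95)*((-47 - 64) - 22069) = -13564*(-111 - 22069) = -13564*(-22180) = 300849520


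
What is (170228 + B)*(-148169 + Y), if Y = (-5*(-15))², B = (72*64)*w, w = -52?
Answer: 9890843072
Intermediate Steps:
B = -239616 (B = (72*64)*(-52) = 4608*(-52) = -239616)
Y = 5625 (Y = 75² = 5625)
(170228 + B)*(-148169 + Y) = (170228 - 239616)*(-148169 + 5625) = -69388*(-142544) = 9890843072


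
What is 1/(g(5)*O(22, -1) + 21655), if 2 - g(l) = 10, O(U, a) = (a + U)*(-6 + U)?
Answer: 1/18967 ≈ 5.2723e-5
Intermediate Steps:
O(U, a) = (-6 + U)*(U + a) (O(U, a) = (U + a)*(-6 + U) = (-6 + U)*(U + a))
g(l) = -8 (g(l) = 2 - 1*10 = 2 - 10 = -8)
1/(g(5)*O(22, -1) + 21655) = 1/(-8*(22² - 6*22 - 6*(-1) + 22*(-1)) + 21655) = 1/(-8*(484 - 132 + 6 - 22) + 21655) = 1/(-8*336 + 21655) = 1/(-2688 + 21655) = 1/18967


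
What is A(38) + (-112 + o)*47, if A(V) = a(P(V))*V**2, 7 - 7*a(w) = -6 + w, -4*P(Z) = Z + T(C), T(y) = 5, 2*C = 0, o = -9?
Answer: -5514/7 ≈ -787.71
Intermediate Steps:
C = 0 (C = (1/2)*0 = 0)
P(Z) = -5/4 - Z/4 (P(Z) = -(Z + 5)/4 = -(5 + Z)/4 = -5/4 - Z/4)
a(w) = 13/7 - w/7 (a(w) = 1 - (-6 + w)/7 = 1 + (6/7 - w/7) = 13/7 - w/7)
A(V) = V**2*(57/28 + V/28) (A(V) = (13/7 - (-5/4 - V/4)/7)*V**2 = (13/7 + (5/28 + V/28))*V**2 = (57/28 + V/28)*V**2 = V**2*(57/28 + V/28))
A(38) + (-112 + o)*47 = (1/28)*38**2*(57 + 38) + (-112 - 9)*47 = (1/28)*1444*95 - 121*47 = 34295/7 - 5687 = -5514/7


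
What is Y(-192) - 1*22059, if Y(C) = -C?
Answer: -21867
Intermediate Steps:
Y(-192) - 1*22059 = -1*(-192) - 1*22059 = 192 - 22059 = -21867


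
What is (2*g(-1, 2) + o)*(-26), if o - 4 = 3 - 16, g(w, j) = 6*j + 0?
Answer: -390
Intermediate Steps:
g(w, j) = 6*j
o = -9 (o = 4 + (3 - 16) = 4 - 13 = -9)
(2*g(-1, 2) + o)*(-26) = (2*(6*2) - 9)*(-26) = (2*12 - 9)*(-26) = (24 - 9)*(-26) = 15*(-26) = -390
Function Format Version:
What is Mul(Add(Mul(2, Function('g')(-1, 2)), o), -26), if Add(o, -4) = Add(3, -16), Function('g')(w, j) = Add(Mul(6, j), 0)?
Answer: -390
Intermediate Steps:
Function('g')(w, j) = Mul(6, j)
o = -9 (o = Add(4, Add(3, -16)) = Add(4, -13) = -9)
Mul(Add(Mul(2, Function('g')(-1, 2)), o), -26) = Mul(Add(Mul(2, Mul(6, 2)), -9), -26) = Mul(Add(Mul(2, 12), -9), -26) = Mul(Add(24, -9), -26) = Mul(15, -26) = -390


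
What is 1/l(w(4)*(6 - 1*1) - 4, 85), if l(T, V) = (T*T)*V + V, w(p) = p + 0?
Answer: 1/21845 ≈ 4.5777e-5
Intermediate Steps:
w(p) = p
l(T, V) = V + V*T² (l(T, V) = T²*V + V = V*T² + V = V + V*T²)
1/l(w(4)*(6 - 1*1) - 4, 85) = 1/(85*(1 + (4*(6 - 1*1) - 4)²)) = 1/(85*(1 + (4*(6 - 1) - 4)²)) = 1/(85*(1 + (4*5 - 4)²)) = 1/(85*(1 + (20 - 4)²)) = 1/(85*(1 + 16²)) = 1/(85*(1 + 256)) = 1/(85*257) = 1/21845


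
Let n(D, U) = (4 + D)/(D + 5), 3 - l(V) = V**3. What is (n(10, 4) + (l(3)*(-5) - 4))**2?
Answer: 3076516/225 ≈ 13673.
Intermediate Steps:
l(V) = 3 - V**3
n(D, U) = (4 + D)/(5 + D)
(n(10, 4) + (l(3)*(-5) - 4))**2 = ((4 + 10)/(5 + 10) + ((3 - 1*3**3)*(-5) - 4))**2 = (14/15 + ((3 - 1*27)*(-5) - 4))**2 = ((1/15)*14 + ((3 - 27)*(-5) - 4))**2 = (14/15 + (-24*(-5) - 4))**2 = (14/15 + (120 - 4))**2 = (14/15 + 116)**2 = (1754/15)**2 = 3076516/225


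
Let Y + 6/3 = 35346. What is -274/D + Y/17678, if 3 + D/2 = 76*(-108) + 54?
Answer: 145361447/72099723 ≈ 2.0161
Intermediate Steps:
D = -16314 (D = -6 + 2*(76*(-108) + 54) = -6 + 2*(-8208 + 54) = -6 + 2*(-8154) = -6 - 16308 = -16314)
Y = 35344 (Y = -2 + 35346 = 35344)
-274/D + Y/17678 = -274/(-16314) + 35344/17678 = -274*(-1/16314) + 35344*(1/17678) = 137/8157 + 17672/8839 = 145361447/72099723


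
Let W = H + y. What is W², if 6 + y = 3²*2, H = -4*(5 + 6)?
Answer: 1024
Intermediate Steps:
H = -44 (H = -4*11 = -44)
y = 12 (y = -6 + 3²*2 = -6 + 9*2 = -6 + 18 = 12)
W = -32 (W = -44 + 12 = -32)
W² = (-32)² = 1024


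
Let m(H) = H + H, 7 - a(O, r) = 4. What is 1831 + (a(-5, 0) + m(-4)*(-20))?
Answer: 1994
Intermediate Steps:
a(O, r) = 3 (a(O, r) = 7 - 1*4 = 7 - 4 = 3)
m(H) = 2*H
1831 + (a(-5, 0) + m(-4)*(-20)) = 1831 + (3 + (2*(-4))*(-20)) = 1831 + (3 - 8*(-20)) = 1831 + (3 + 160) = 1831 + 163 = 1994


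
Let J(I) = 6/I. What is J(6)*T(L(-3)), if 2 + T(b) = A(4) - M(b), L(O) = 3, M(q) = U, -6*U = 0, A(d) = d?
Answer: 2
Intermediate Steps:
U = 0 (U = -1/6*0 = 0)
M(q) = 0
T(b) = 2 (T(b) = -2 + (4 - 1*0) = -2 + (4 + 0) = -2 + 4 = 2)
J(6)*T(L(-3)) = (6/6)*2 = (6*(1/6))*2 = 1*2 = 2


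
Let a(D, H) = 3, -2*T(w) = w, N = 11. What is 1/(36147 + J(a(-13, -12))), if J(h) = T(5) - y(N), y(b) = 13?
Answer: 2/72263 ≈ 2.7677e-5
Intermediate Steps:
T(w) = -w/2
J(h) = -31/2 (J(h) = -1/2*5 - 1*13 = -5/2 - 13 = -31/2)
1/(36147 + J(a(-13, -12))) = 1/(36147 - 31/2) = 1/(72263/2) = 2/72263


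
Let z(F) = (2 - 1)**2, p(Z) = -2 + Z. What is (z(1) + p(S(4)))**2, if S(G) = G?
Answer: 9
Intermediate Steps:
z(F) = 1 (z(F) = 1**2 = 1)
(z(1) + p(S(4)))**2 = (1 + (-2 + 4))**2 = (1 + 2)**2 = 3**2 = 9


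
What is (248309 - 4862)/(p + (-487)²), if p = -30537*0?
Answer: 243447/237169 ≈ 1.0265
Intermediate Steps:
p = 0
(248309 - 4862)/(p + (-487)²) = (248309 - 4862)/(0 + (-487)²) = 243447/(0 + 237169) = 243447/237169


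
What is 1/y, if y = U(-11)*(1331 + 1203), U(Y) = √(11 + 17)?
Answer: √7/35476 ≈ 7.4579e-5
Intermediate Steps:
U(Y) = 2*√7 (U(Y) = √28 = 2*√7)
y = 5068*√7 (y = (2*√7)*(1331 + 1203) = (2*√7)*2534 = 5068*√7 ≈ 13409.)
1/y = 1/(5068*√7) = √7/35476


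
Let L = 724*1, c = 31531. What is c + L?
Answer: 32255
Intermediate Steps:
L = 724
c + L = 31531 + 724 = 32255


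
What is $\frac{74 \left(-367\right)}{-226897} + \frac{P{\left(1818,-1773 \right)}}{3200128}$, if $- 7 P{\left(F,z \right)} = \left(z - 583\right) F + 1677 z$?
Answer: $\frac{322121170583}{726099442816} \approx 0.44363$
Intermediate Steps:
$P{\left(F,z \right)} = - \frac{1677 z}{7} - \frac{F \left(-583 + z\right)}{7}$ ($P{\left(F,z \right)} = - \frac{\left(z - 583\right) F + 1677 z}{7} = - \frac{\left(-583 + z\right) F + 1677 z}{7} = - \frac{F \left(-583 + z\right) + 1677 z}{7} = - \frac{1677 z + F \left(-583 + z\right)}{7} = - \frac{1677 z}{7} - \frac{F \left(-583 + z\right)}{7}$)
$\frac{74 \left(-367\right)}{-226897} + \frac{P{\left(1818,-1773 \right)}}{3200128} = \frac{74 \left(-367\right)}{-226897} + \frac{\left(- \frac{1677}{7}\right) \left(-1773\right) + \frac{583}{7} \cdot 1818 - \frac{1818}{7} \left(-1773\right)}{3200128} = \left(-27158\right) \left(- \frac{1}{226897}\right) + \left(\frac{2973321}{7} + \frac{1059894}{7} + \frac{3223314}{7}\right) \frac{1}{3200128} = \frac{27158}{226897} + 1036647 \cdot \frac{1}{3200128} = \frac{27158}{226897} + \frac{1036647}{3200128} = \frac{322121170583}{726099442816}$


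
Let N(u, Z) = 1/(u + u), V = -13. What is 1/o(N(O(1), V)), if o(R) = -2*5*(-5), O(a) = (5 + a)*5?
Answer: 1/50 ≈ 0.020000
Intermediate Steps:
O(a) = 25 + 5*a
N(u, Z) = 1/(2*u)
o(R) = 50 (o(R) = -10*(-5) = 50)
1/o(N(O(1), V)) = 1/50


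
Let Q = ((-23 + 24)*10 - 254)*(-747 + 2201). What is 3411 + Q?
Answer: -351365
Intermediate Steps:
Q = -354776 (Q = (1*10 - 254)*1454 = (10 - 254)*1454 = -244*1454 = -354776)
3411 + Q = 3411 - 354776 = -351365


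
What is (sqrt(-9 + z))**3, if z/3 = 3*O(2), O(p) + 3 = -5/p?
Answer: -351*I*sqrt(26)/4 ≈ -447.44*I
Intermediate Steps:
O(p) = -3 - 5/p
z = -99/2 (z = 3*(3*(-3 - 5/2)) = 3*(3*(-11/2)) = 3*(-33/2) = -99/2 ≈ -49.500)
(sqrt(-9 + z))**3 = (sqrt(-9 - 99/2))**3 = (sqrt(-117/2))**3 = (3*I*sqrt(26)/2)**3 = -351*I*sqrt(26)/4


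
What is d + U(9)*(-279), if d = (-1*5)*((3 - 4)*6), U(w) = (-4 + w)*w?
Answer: -12525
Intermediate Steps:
U(w) = w*(-4 + w)
d = 30 (d = -(-5)*6 = -5*(-6) = 30)
d + U(9)*(-279) = 30 + (9*(-4 + 9))*(-279) = 30 + (9*5)*(-279) = 30 + 45*(-279) = 30 - 12555 = -12525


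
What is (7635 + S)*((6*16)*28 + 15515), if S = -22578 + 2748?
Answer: -221985585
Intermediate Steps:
S = -19830
(7635 + S)*((6*16)*28 + 15515) = (7635 - 19830)*((6*16)*28 + 15515) = -12195*(96*28 + 15515) = -12195*(2688 + 15515) = -12195*18203 = -221985585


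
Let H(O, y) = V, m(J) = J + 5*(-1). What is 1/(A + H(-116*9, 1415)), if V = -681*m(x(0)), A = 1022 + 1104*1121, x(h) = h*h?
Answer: 1/1242011 ≈ 8.0515e-7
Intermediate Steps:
x(h) = h²
m(J) = -5 + J (m(J) = J - 5 = -5 + J)
A = 1238606 (A = 1022 + 1237584 = 1238606)
V = 3405 (V = -681*(-5 + 0²) = -681*(-5 + 0) = -681*(-5) = 3405)
H(O, y) = 3405
1/(A + H(-116*9, 1415)) = 1/(1238606 + 3405) = 1/1242011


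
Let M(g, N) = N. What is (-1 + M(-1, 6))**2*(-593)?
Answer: -14825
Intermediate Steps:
(-1 + M(-1, 6))**2*(-593) = (-1 + 6)**2*(-593) = 5**2*(-593) = 25*(-593) = -14825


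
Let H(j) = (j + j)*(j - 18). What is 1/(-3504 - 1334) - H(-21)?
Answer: -7924645/4838 ≈ -1638.0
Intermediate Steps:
H(j) = 2*j*(-18 + j) (H(j) = (2*j)*(-18 + j) = 2*j*(-18 + j))
1/(-3504 - 1334) - H(-21) = 1/(-3504 - 1334) - 2*(-21)*(-18 - 21) = 1/(-4838) - 2*(-21)*(-39) = -1/4838 - 1*1638 = -1/4838 - 1638 = -7924645/4838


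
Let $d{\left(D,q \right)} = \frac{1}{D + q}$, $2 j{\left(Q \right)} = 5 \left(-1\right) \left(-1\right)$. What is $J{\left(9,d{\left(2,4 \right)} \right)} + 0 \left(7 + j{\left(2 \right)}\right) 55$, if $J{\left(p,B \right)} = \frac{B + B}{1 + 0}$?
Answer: $\frac{1}{3} \approx 0.33333$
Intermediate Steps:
$j{\left(Q \right)} = \frac{5}{2}$ ($j{\left(Q \right)} = \frac{5 \left(-1\right) \left(-1\right)}{2} = \frac{\left(-5\right) \left(-1\right)}{2} = \frac{1}{2} \cdot 5 = \frac{5}{2}$)
$J{\left(p,B \right)} = 2 B$ ($J{\left(p,B \right)} = \frac{2 B}{1} = 2 B 1 = 2 B$)
$J{\left(9,d{\left(2,4 \right)} \right)} + 0 \left(7 + j{\left(2 \right)}\right) 55 = \frac{2}{2 + 4} + 0 \left(7 + \frac{5}{2}\right) 55 = \frac{2}{6} + 0 \cdot \frac{19}{2} \cdot 55 = 2 \cdot \frac{1}{6} + 0 \cdot 55 = \frac{1}{3} + 0 = \frac{1}{3}$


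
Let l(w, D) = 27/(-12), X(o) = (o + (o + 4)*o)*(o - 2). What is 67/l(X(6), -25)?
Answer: -268/9 ≈ -29.778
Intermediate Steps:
X(o) = (-2 + o)*(o + o*(4 + o)) (X(o) = (o + (4 + o)*o)*(-2 + o) = (o + o*(4 + o))*(-2 + o) = (-2 + o)*(o + o*(4 + o)))
l(w, D) = -9/4 (l(w, D) = 27*(-1/12) = -9/4)
67/l(X(6), -25) = 67/(-9/4) = 67*(-4/9) = -268/9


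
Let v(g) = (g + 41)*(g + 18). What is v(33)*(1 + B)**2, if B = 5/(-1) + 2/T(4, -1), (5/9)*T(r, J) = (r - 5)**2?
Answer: 850408/27 ≈ 31497.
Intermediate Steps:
T(r, J) = 9*(-5 + r)**2/5 (T(r, J) = 9*(r - 5)**2/5 = 9*(-5 + r)**2/5)
B = -35/9 (B = 5/(-1) + 2/((9*(-5 + 4)**2/5)) = 5*(-1) + 2/(((9/5)*(-1)**2)) = -5 + 2/(((9/5)*1)) = -5 + 2/(9/5) = -5 + 2*(5/9) = -5 + 10/9 = -35/9 ≈ -3.8889)
v(g) = (18 + g)*(41 + g) (v(g) = (41 + g)*(18 + g) = (18 + g)*(41 + g))
v(33)*(1 + B)**2 = (738 + 33**2 + 59*33)*(1 - 35/9)**2 = (738 + 1089 + 1947)*(-26/9)**2 = 3774*(676/81) = 850408/27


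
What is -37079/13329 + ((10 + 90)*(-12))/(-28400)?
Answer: -2592622/946359 ≈ -2.7396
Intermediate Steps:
-37079/13329 + ((10 + 90)*(-12))/(-28400) = -37079*1/13329 + (100*(-12))*(-1/28400) = -37079/13329 - 1200*(-1/28400) = -37079/13329 + 3/71 = -2592622/946359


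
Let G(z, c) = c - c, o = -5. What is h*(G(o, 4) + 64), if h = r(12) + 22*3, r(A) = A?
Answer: 4992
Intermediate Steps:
G(z, c) = 0
h = 78 (h = 12 + 22*3 = 12 + 66 = 78)
h*(G(o, 4) + 64) = 78*(0 + 64) = 78*64 = 4992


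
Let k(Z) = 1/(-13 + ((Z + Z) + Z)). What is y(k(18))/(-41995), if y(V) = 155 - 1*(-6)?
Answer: -161/41995 ≈ -0.0038338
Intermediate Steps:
k(Z) = 1/(-13 + 3*Z) (k(Z) = 1/(-13 + (2*Z + Z)) = 1/(-13 + 3*Z))
y(V) = 161 (y(V) = 155 + 6 = 161)
y(k(18))/(-41995) = 161/(-41995) = 161*(-1/41995) = -161/41995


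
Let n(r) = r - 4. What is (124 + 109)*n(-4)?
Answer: -1864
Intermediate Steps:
n(r) = -4 + r
(124 + 109)*n(-4) = (124 + 109)*(-4 - 4) = 233*(-8) = -1864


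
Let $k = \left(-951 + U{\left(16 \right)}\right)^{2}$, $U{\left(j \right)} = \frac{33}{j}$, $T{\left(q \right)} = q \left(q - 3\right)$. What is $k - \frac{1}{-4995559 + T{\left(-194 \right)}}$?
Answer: $\frac{1142783543483005}{1269079296} \approx 9.0048 \cdot 10^{5}$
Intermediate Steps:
$T{\left(q \right)} = q \left(-3 + q\right)$
$k = \frac{230523489}{256}$ ($k = \left(-951 + \frac{33}{16}\right)^{2} = \left(- \frac{15183}{16}\right)^{2} = \frac{230523489}{256} \approx 9.0048 \cdot 10^{5}$)
$k - \frac{1}{-4995559 + T{\left(-194 \right)}} = \frac{230523489}{256} - \frac{1}{-4995559 - 194 \left(-3 - 194\right)} = \frac{230523489}{256} - \frac{1}{-4995559 - -38218} = \frac{230523489}{256} - \frac{1}{-4995559 + 38218} = \frac{230523489}{256} - \frac{1}{-4957341} = \frac{230523489}{256} - - \frac{1}{4957341} = \frac{230523489}{256} + \frac{1}{4957341} = \frac{1142783543483005}{1269079296}$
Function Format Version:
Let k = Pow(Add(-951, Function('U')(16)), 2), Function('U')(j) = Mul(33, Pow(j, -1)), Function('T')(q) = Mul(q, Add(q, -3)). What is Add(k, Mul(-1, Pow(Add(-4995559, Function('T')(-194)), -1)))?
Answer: Rational(1142783543483005, 1269079296) ≈ 9.0048e+5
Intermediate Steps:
Function('T')(q) = Mul(q, Add(-3, q))
k = Rational(230523489, 256) (k = Pow(Add(-951, Mul(33, Pow(16, -1))), 2) = Pow(Add(-951, Mul(33, Rational(1, 16))), 2) = Pow(Add(-951, Rational(33, 16)), 2) = Pow(Rational(-15183, 16), 2) = Rational(230523489, 256) ≈ 9.0048e+5)
Add(k, Mul(-1, Pow(Add(-4995559, Function('T')(-194)), -1))) = Add(Rational(230523489, 256), Mul(-1, Pow(Add(-4995559, Mul(-194, Add(-3, -194))), -1))) = Add(Rational(230523489, 256), Mul(-1, Pow(Add(-4995559, Mul(-194, -197)), -1))) = Add(Rational(230523489, 256), Mul(-1, Pow(Add(-4995559, 38218), -1))) = Add(Rational(230523489, 256), Mul(-1, Pow(-4957341, -1))) = Add(Rational(230523489, 256), Mul(-1, Rational(-1, 4957341))) = Add(Rational(230523489, 256), Rational(1, 4957341)) = Rational(1142783543483005, 1269079296)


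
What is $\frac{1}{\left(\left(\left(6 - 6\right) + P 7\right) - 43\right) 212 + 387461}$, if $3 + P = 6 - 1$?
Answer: $\frac{1}{381313} \approx 2.6225 \cdot 10^{-6}$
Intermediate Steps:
$P = 2$ ($P = -3 + \left(6 - 1\right) = -3 + 5 = 2$)
$\frac{1}{\left(\left(\left(6 - 6\right) + P 7\right) - 43\right) 212 + 387461} = \frac{1}{\left(\left(\left(6 - 6\right) + 2 \cdot 7\right) - 43\right) 212 + 387461} = \frac{1}{\left(\left(\left(6 - 6\right) + 14\right) - 43\right) 212 + 387461} = \frac{1}{\left(\left(0 + 14\right) - 43\right) 212 + 387461} = \frac{1}{\left(14 - 43\right) 212 + 387461} = \frac{1}{\left(-29\right) 212 + 387461} = \frac{1}{-6148 + 387461} = \frac{1}{381313}$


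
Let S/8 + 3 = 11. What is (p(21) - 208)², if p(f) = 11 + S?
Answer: 17689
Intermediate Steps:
S = 64 (S = -24 + 8*11 = -24 + 88 = 64)
p(f) = 75 (p(f) = 11 + 64 = 75)
(p(21) - 208)² = (75 - 208)² = (-133)² = 17689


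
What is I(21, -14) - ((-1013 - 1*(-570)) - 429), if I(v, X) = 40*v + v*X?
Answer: 1418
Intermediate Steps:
I(v, X) = 40*v + X*v
I(21, -14) - ((-1013 - 1*(-570)) - 429) = 21*(40 - 14) - ((-1013 - 1*(-570)) - 429) = 21*26 - ((-1013 + 570) - 429) = 546 - (-443 - 429) = 546 - 1*(-872) = 546 + 872 = 1418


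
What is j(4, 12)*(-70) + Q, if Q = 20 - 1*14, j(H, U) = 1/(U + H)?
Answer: 13/8 ≈ 1.6250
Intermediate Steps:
j(H, U) = 1/(H + U)
Q = 6 (Q = 20 - 14 = 6)
j(4, 12)*(-70) + Q = -70/(4 + 12) + 6 = -70/16 + 6 = (1/16)*(-70) + 6 = -35/8 + 6 = 13/8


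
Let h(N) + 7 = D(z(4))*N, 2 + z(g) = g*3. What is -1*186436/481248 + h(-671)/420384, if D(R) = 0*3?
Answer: -816438335/2107384992 ≈ -0.38742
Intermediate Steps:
z(g) = -2 + 3*g (z(g) = -2 + g*3 = -2 + 3*g)
D(R) = 0
h(N) = -7 (h(N) = -7 + 0*N = -7 + 0 = -7)
-1*186436/481248 + h(-671)/420384 = -1*186436/481248 - 7/420384 = -186436*1/481248 - 7*1/420384 = -46609/120312 - 7/420384 = -816438335/2107384992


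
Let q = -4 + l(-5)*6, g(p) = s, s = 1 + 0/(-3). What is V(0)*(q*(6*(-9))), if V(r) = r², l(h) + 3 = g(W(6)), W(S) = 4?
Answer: 0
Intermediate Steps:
s = 1 (s = 1 + 0*(-⅓) = 1 + 0 = 1)
g(p) = 1
l(h) = -2 (l(h) = -3 + 1 = -2)
q = -16 (q = -4 - 2*6 = -4 - 12 = -16)
V(0)*(q*(6*(-9))) = 0²*(-96*(-9)) = 0*(-16*(-54)) = 0*864 = 0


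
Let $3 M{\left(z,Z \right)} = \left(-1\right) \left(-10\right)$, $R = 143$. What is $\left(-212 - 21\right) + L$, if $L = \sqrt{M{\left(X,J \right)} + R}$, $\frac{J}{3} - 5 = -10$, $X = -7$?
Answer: $-233 + \frac{\sqrt{1317}}{3} \approx -220.9$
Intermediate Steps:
$J = -15$ ($J = 15 + 3 \left(-10\right) = 15 - 30 = -15$)
$M{\left(z,Z \right)} = \frac{10}{3}$ ($M{\left(z,Z \right)} = \frac{\left(-1\right) \left(-10\right)}{3} = \frac{1}{3} \cdot 10 = \frac{10}{3}$)
$L = \frac{\sqrt{1317}}{3}$ ($L = \sqrt{\frac{10}{3} + 143} = \sqrt{\frac{439}{3}} = \frac{\sqrt{1317}}{3} \approx 12.097$)
$\left(-212 - 21\right) + L = \left(-212 - 21\right) + \frac{\sqrt{1317}}{3} = -233 + \frac{\sqrt{1317}}{3}$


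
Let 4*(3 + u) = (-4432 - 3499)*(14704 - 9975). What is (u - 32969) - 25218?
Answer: -37738459/4 ≈ -9.4346e+6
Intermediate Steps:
u = -37505711/4 (u = -3 + ((-4432 - 3499)*(14704 - 9975))/4 = -3 + (-7931*4729)/4 = -3 + (¼)*(-37505699) = -3 - 37505699/4 = -37505711/4 ≈ -9.3764e+6)
(u - 32969) - 25218 = (-37505711/4 - 32969) - 25218 = -37637587/4 - 25218 = -37738459/4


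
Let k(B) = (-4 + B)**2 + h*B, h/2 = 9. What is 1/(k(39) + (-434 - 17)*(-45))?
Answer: 1/22222 ≈ 4.5000e-5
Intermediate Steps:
h = 18 (h = 2*9 = 18)
k(B) = (-4 + B)**2 + 18*B
1/(k(39) + (-434 - 17)*(-45)) = 1/(((-4 + 39)**2 + 18*39) + (-434 - 17)*(-45)) = 1/((35**2 + 702) - 451*(-45)) = 1/((1225 + 702) + 20295) = 1/(1927 + 20295) = 1/22222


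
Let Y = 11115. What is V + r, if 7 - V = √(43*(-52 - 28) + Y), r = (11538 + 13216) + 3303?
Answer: 28064 - 5*√307 ≈ 27976.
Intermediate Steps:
r = 28057 (r = 24754 + 3303 = 28057)
V = 7 - 5*√307 (V = 7 - √(43*(-52 - 28) + 11115) = 7 - √(43*(-80) + 11115) = 7 - √(-3440 + 11115) = 7 - √7675 = 7 - 5*√307 ≈ -80.607)
V + r = (7 - 5*√307) + 28057 = 28064 - 5*√307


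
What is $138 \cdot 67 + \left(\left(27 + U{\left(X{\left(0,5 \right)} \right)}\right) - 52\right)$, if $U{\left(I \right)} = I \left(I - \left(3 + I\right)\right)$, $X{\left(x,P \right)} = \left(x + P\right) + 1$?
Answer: $9203$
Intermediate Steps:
$X{\left(x,P \right)} = 1 + P + x$ ($X{\left(x,P \right)} = \left(P + x\right) + 1 = 1 + P + x$)
$U{\left(I \right)} = - 3 I$ ($U{\left(I \right)} = I \left(-3\right) = - 3 I$)
$138 \cdot 67 + \left(\left(27 + U{\left(X{\left(0,5 \right)} \right)}\right) - 52\right) = 138 \cdot 67 - \left(25 + 3 \left(1 + 5 + 0\right)\right) = 9246 + \left(\left(27 - 18\right) - 52\right) = 9246 + \left(9 - 52\right) = 9246 - 43 = 9203$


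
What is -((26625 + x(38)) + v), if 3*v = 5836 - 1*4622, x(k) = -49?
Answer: -80942/3 ≈ -26981.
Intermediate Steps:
v = 1214/3 (v = (5836 - 1*4622)/3 = (5836 - 4622)/3 = (1/3)*1214 = 1214/3 ≈ 404.67)
-((26625 + x(38)) + v) = -((26625 - 49) + 1214/3) = -(26576 + 1214/3) = -1*80942/3 = -80942/3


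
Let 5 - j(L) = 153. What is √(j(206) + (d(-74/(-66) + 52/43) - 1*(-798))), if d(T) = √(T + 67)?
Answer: √(1308814650 + 2838*√34900305)/1419 ≈ 25.658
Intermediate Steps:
j(L) = -148 (j(L) = 5 - 1*153 = 5 - 153 = -148)
d(T) = √(67 + T)
√(j(206) + (d(-74/(-66) + 52/43) - 1*(-798))) = √(-148 + (√(67 + (-74/(-66) + 52/43)) - 1*(-798))) = √(-148 + (√(67 + (-74*(-1/66) + 52*(1/43))) + 798)) = √(-148 + (√(67 + (37/33 + 52/43)) + 798)) = √(-148 + (√(67 + 3307/1419) + 798)) = √(-148 + (√(98380/1419) + 798)) = √(-148 + (2*√34900305/1419 + 798)) = √(-148 + (798 + 2*√34900305/1419)) = √(650 + 2*√34900305/1419)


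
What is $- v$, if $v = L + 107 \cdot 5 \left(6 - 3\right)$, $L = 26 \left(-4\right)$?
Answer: $-1501$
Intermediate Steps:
$L = -104$
$v = 1501$ ($v = -104 + 107 \cdot 5 \left(6 - 3\right) = -104 + 107 \cdot 5 \cdot 3 = -104 + 107 \cdot 15 = -104 + 1605 = 1501$)
$- v = \left(-1\right) 1501 = -1501$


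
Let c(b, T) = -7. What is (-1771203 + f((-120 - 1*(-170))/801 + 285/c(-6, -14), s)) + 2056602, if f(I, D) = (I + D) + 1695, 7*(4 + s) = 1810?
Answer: 1610935505/5607 ≈ 2.8731e+5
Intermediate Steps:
s = 1782/7 (s = -4 + (1/7)*1810 = -4 + 1810/7 = 1782/7 ≈ 254.57)
f(I, D) = 1695 + D + I (f(I, D) = (D + I) + 1695 = 1695 + D + I)
(-1771203 + f((-120 - 1*(-170))/801 + 285/c(-6, -14), s)) + 2056602 = (-1771203 + (1695 + 1782/7 + ((-120 - 1*(-170))/801 + 285/(-7)))) + 2056602 = (-1771203 + (1695 + 1782/7 + ((-120 + 170)*(1/801) + 285*(-1/7)))) + 2056602 = (-1771203 + (1695 + 1782/7 + (50*(1/801) - 285/7))) + 2056602 = (-1771203 + (1695 + 1782/7 + (50/801 - 285/7))) + 2056602 = (-1771203 + (1695 + 1782/7 - 227935/5607)) + 2056602 = (-1771203 + 10703312/5607) + 2056602 = -9920431909/5607 + 2056602 = 1610935505/5607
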